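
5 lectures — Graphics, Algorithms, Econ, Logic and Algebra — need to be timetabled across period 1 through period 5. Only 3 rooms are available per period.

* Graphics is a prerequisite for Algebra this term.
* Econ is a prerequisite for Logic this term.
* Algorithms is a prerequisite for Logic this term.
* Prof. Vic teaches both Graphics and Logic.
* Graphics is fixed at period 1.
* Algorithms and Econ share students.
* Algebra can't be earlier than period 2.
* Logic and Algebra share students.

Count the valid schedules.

60

Splitting on Algorithms: it can be period 1 (18), period 2 (18), period 3 (15), period 4 (9). Listing each branch's schedules as (Graphics, Econ, Logic, Algebra) by period number:
Algorithms=period 1: (1,2,3,2) (1,2,3,4) (1,2,3,5) (1,2,4,2) (1,2,4,3) (1,2,4,5) (1,2,5,2) (1,2,5,3) (1,2,5,4) (1,3,4,2) (1,3,4,3) (1,3,4,5) (1,3,5,2) (1,3,5,3) (1,3,5,4) (1,4,5,2) (1,4,5,3) (1,4,5,4) — 18.
Algorithms=period 2: (1,1,3,2) (1,1,3,4) (1,1,3,5) (1,1,4,2) (1,1,4,3) (1,1,4,5) (1,1,5,2) (1,1,5,3) (1,1,5,4) (1,3,4,2) (1,3,4,3) (1,3,4,5) (1,3,5,2) (1,3,5,3) (1,3,5,4) (1,4,5,2) (1,4,5,3) (1,4,5,4) — 18.
Algorithms=period 3: (1,1,4,2) (1,1,4,3) (1,1,4,5) (1,1,5,2) (1,1,5,3) (1,1,5,4) (1,2,4,2) (1,2,4,3) (1,2,4,5) (1,2,5,2) (1,2,5,3) (1,2,5,4) (1,4,5,2) (1,4,5,3) (1,4,5,4) — 15.
Algorithms=period 4: (1,1,5,2) (1,1,5,3) (1,1,5,4) (1,2,5,2) (1,2,5,3) (1,2,5,4) (1,3,5,2) (1,3,5,3) (1,3,5,4) — 9.
Summing: 18 + 18 + 15 + 9 = 60.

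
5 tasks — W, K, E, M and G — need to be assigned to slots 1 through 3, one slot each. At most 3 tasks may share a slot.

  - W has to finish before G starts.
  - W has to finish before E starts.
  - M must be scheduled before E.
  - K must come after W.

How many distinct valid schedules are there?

14

Splitting on W: it can be 1 (12), 2 (2). Listing each branch's schedules as (K, E, M, G):
W=1: (2,2,1,2) (2,2,1,3) (2,3,1,2) (2,3,1,3) (2,3,2,2) (2,3,2,3) (3,2,1,2) (3,2,1,3) (3,3,1,2) (3,3,1,3) (3,3,2,2) (3,3,2,3) — 12.
W=2: (3,3,1,3) (3,3,2,3) — 2.
Summing: 12 + 2 = 14.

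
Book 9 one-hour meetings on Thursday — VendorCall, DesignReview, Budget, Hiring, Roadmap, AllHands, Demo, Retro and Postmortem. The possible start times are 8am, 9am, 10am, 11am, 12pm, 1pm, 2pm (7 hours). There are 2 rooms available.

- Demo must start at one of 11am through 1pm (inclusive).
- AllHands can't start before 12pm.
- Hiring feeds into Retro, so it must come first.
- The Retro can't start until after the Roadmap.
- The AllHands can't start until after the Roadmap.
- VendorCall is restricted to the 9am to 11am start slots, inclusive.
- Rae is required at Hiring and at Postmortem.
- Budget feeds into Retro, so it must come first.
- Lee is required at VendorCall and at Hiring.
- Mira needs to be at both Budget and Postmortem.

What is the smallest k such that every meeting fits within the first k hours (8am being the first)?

The precedence chain requires at least 2 distinct hours.
With at most 2 per hour and 9 meetings, at least 5 hours are needed.
AllHands can't be placed before 12pm — that is hour 5 counting from 8am — so the schedule must run through at least 5 hours.
5 works (last occupied hour: 12pm): for example Roadmap -> 8am; Hiring -> 8am; Postmortem -> 11am; Retro -> 10am; VendorCall -> 9am; Budget -> 9am; DesignReview -> 10am; Demo -> 11am; AllHands -> 12pm.

5 hours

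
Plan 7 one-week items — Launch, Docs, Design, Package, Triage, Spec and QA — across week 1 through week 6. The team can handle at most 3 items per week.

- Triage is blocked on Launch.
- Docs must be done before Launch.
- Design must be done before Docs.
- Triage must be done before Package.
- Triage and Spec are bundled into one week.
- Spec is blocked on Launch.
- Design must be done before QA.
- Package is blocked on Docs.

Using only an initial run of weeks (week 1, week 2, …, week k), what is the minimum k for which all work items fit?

The precedence chain requires at least 5 distinct weeks.
With at most 3 per week and 7 work items, at least 3 weeks are needed.
5 works (last occupied week: week 5): for example Design -> week 1; Spec -> week 4; Launch -> week 3; Triage -> week 4; QA -> week 2; Package -> week 5; Docs -> week 2.

5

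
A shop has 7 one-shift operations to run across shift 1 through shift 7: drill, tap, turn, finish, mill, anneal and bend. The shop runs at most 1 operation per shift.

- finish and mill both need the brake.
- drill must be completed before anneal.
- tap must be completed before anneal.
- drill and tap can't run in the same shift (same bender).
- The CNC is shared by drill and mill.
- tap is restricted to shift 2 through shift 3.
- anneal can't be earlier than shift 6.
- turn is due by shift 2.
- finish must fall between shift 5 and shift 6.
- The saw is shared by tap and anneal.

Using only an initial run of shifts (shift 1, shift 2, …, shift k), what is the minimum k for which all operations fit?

The precedence chain requires at least 2 distinct shifts.
With at most 1 per shift and 7 operations, at least 7 shifts are needed.
anneal can't be placed before shift 6, so the schedule must run through at least shift 6.
7 works (last occupied shift: shift 7): for example drill=shift 3; tap=shift 2; anneal=shift 6; bend=shift 7; mill=shift 4; turn=shift 1; finish=shift 5.

7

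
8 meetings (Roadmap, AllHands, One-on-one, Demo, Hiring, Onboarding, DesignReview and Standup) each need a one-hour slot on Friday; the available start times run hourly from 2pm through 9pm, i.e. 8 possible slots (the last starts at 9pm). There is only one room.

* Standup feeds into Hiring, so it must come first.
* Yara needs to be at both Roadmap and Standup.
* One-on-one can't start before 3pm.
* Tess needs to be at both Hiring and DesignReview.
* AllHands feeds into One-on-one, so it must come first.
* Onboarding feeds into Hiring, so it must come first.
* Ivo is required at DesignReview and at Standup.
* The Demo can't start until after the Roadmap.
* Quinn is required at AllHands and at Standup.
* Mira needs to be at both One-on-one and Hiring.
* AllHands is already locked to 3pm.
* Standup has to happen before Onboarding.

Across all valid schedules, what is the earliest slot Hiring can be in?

5pm

Precedence pushes Hiring to at least 4pm.
Hiring at 5pm is achievable: AllHands -> 3pm, Standup -> 2pm, One-on-one -> 6pm, DesignReview -> 9pm, Roadmap -> 7pm, Hiring -> 5pm, Onboarding -> 4pm, Demo -> 8pm.
Nothing earlier works — the conflict and capacity constraints rule out every slot before 5pm.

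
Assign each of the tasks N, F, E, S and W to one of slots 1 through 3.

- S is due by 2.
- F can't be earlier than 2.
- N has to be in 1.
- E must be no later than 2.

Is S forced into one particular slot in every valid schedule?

No

S can be 1 (e.g. N -> 1; F -> 2; S -> 1; E -> 1; W -> 1) or 2 (e.g. N in 1; E in 1; W in 1; S in 2; F in 2).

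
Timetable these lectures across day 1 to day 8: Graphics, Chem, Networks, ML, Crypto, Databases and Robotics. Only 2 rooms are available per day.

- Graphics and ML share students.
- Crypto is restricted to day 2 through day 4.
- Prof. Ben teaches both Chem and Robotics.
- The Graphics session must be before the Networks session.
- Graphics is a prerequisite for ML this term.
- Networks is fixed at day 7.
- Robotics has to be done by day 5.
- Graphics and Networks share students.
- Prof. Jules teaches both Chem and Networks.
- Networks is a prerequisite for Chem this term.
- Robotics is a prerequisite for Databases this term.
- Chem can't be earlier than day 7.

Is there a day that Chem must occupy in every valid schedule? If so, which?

Chem's window is day 7–day 8.
Networks is fixed at day 7, and Chem can't share a day with Networks.
So Chem must be day 8.

day 8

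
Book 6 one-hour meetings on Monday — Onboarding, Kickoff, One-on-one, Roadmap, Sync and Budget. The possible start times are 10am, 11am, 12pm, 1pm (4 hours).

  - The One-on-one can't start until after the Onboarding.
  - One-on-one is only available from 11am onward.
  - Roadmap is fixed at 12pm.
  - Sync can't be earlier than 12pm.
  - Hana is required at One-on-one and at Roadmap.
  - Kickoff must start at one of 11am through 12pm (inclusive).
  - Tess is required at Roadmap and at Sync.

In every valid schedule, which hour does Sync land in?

Sync's window is 12pm–1pm.
Roadmap is fixed at 12pm, and Sync can't share a hour with Roadmap.
So Sync must be 1pm.

1pm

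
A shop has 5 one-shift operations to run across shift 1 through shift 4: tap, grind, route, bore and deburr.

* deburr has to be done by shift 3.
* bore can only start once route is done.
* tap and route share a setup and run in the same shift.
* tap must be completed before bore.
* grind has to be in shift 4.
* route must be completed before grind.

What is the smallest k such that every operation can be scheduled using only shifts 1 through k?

The precedence chain requires at least 2 distinct shifts.
grind can't be placed before shift 4, so the schedule must run through at least shift 4.
4 works (last occupied shift: shift 4): for example deburr in shift 1, route in shift 1, tap in shift 1, bore in shift 2, grind in shift 4.

4 shifts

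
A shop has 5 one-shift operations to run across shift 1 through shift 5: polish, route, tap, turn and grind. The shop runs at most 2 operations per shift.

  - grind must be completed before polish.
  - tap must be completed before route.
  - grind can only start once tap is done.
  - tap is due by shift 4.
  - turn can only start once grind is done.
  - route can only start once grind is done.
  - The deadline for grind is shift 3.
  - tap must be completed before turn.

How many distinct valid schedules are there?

Splitting on polish: it can be shift 3 (8), shift 4 (14), shift 5 (14). Listing each branch's schedules as (route, tap, turn, grind) by shift number:
polish=shift 3: (3,1,4,2) (3,1,5,2) (4,1,3,2) (4,1,4,2) (4,1,5,2) (5,1,3,2) (5,1,4,2) (5,1,5,2) — 8.
polish=shift 4: (3,1,3,2) (3,1,4,2) (3,1,5,2) (4,1,3,2) (4,1,5,2) (4,1,5,3) (4,2,5,3) (5,1,3,2) (5,1,4,2) (5,1,4,3) (5,1,5,2) (5,1,5,3) (5,2,4,3) (5,2,5,3) — 14.
polish=shift 5: (3,1,3,2) (3,1,4,2) (3,1,5,2) (4,1,3,2) (4,1,4,2) (4,1,4,3) (4,1,5,2) (4,1,5,3) (4,2,4,3) (4,2,5,3) (5,1,3,2) (5,1,4,2) (5,1,4,3) (5,2,4,3) — 14.
Summing: 8 + 14 + 14 = 36.

36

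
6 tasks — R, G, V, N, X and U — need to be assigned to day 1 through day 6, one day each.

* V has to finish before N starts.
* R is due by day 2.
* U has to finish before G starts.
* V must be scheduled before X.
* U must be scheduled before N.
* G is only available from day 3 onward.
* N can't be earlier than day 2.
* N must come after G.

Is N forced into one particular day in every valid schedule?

No

N can be day 4 (e.g. N in day 4, X in day 2, U in day 1, G in day 3, V in day 1, R in day 1) or day 5 (e.g. N -> day 5; G -> day 3; U -> day 1; X -> day 2; R -> day 1; V -> day 1).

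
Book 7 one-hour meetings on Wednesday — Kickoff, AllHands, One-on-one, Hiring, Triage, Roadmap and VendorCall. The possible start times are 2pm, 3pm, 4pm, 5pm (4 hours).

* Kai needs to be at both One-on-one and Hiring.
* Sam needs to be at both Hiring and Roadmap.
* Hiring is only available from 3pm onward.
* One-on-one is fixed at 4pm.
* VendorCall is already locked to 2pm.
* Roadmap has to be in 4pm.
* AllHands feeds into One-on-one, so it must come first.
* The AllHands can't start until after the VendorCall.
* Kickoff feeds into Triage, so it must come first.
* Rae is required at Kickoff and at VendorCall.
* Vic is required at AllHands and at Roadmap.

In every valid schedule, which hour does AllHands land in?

VendorCall is fixed at 2pm and must come before AllHands, so AllHands is at least 3pm.
One-on-one is fixed at 4pm and must come after AllHands, so AllHands is at most 3pm.
So AllHands must be 3pm.

3pm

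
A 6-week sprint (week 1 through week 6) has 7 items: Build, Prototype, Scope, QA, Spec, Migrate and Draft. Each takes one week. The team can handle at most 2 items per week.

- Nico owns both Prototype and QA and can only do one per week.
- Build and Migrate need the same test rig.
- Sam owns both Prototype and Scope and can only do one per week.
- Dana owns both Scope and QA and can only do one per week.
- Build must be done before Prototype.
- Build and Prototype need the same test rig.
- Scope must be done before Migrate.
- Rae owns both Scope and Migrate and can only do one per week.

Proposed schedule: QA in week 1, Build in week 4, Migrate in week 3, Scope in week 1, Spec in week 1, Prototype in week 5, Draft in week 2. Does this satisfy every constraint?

No — it violates: Dana owns both Scope and QA and can only do one per week

Sam owns both Prototype and Scope and can only do one per week — holds.
Build must be done before Prototype — holds.
Rae owns both Scope and Migrate and can only do one per week — holds.
Build and Prototype need the same test rig — holds.
Scope must be done before Migrate — holds.
The team can handle at most 2 items per week — violated.
Dana owns both Scope and QA and can only do one per week — violated.
Nico owns both Prototype and QA and can only do one per week — holds.
Build and Migrate need the same test rig — holds.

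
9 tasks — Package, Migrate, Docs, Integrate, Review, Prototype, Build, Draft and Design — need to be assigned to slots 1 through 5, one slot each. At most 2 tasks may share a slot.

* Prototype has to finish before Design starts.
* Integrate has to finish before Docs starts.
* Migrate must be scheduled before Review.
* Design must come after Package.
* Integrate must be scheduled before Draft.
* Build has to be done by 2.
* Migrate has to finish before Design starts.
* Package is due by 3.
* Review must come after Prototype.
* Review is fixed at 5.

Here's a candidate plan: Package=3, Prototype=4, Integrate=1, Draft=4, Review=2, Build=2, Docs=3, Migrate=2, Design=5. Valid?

Integrate has to finish before Docs starts — holds.
Design must come after Package — holds.
Review must come after Prototype — violated.
At most 2 tasks may share a slot — violated.
Review is fixed at 5 — violated.
Package is due by 3 — holds.
Migrate must be scheduled before Review — violated.
Migrate has to finish before Design starts — holds.
Build has to be done by 2 — holds.
Integrate must be scheduled before Draft — holds.
Prototype has to finish before Design starts — holds.

Invalid. Review is fixed at 5.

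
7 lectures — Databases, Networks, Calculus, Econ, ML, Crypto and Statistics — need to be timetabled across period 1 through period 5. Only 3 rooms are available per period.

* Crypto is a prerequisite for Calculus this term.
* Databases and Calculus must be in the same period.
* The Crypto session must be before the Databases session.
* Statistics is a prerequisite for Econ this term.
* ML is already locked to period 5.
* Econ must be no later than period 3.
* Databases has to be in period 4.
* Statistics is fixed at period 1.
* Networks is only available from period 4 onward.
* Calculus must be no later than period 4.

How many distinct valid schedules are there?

Splitting on Networks: it can be period 4 (6), period 5 (6). Listing each branch's schedules as (Databases, Calculus, Econ, ML, Crypto, Statistics) by period number:
Networks=period 4: (4,4,2,5,1,1) (4,4,2,5,2,1) (4,4,2,5,3,1) (4,4,3,5,1,1) (4,4,3,5,2,1) (4,4,3,5,3,1) — 6.
Networks=period 5: (4,4,2,5,1,1) (4,4,2,5,2,1) (4,4,2,5,3,1) (4,4,3,5,1,1) (4,4,3,5,2,1) (4,4,3,5,3,1) — 6.
Summing: 6 + 6 = 12.

12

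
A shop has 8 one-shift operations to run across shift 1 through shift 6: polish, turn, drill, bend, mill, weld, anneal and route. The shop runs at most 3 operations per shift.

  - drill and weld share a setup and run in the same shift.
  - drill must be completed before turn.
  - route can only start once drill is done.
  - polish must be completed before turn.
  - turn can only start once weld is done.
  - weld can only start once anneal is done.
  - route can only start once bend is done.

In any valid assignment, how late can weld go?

Precedence pushes weld to at least shift 2; downstream work caps weld at shift 5.
weld at shift 5 is achievable: mill=shift 2; drill=shift 5; anneal=shift 1; bend=shift 1; route=shift 6; polish=shift 1; turn=shift 6; weld=shift 5.

shift 5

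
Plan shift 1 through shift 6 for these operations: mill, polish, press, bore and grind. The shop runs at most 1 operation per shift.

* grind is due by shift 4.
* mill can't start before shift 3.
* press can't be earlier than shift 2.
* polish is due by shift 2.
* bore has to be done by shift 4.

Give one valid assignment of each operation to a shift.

grind in shift 4; mill in shift 3; polish in shift 1; bore in shift 2; press in shift 5

Checking: bore=shift 2 in [shift 1,shift 4]; press=shift 5 in [shift 2,shift 6]; polish=shift 1 in [shift 1,shift 2]; mill=shift 3 in [shift 3,shift 6]; grind=shift 4 in [shift 1,shift 4]; max 1 per shift (cap 1).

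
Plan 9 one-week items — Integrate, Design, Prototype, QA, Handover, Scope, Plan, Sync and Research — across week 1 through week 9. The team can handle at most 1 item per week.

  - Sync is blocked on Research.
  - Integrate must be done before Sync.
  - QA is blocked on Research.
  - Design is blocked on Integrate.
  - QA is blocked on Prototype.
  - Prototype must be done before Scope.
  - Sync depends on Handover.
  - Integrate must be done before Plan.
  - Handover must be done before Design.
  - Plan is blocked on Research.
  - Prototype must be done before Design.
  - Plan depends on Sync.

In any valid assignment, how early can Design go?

Precedence pushes Design to at least week 2.
Design at week 4 is achievable: Design -> week 4, Research -> week 5, Integrate -> week 1, Prototype -> week 2, Plan -> week 7, Sync -> week 6, QA -> week 8, Scope -> week 9, Handover -> week 3.
Nothing earlier works — the capacity limit rule out every week before week 4.

week 4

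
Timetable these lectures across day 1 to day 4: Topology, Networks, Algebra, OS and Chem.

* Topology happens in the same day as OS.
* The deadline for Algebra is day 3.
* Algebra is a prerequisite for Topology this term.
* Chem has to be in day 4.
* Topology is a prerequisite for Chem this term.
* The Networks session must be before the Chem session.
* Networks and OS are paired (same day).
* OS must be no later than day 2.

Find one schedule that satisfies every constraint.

Networks in day 2; Chem in day 4; Algebra in day 1; OS in day 2; Topology in day 2

Checking: Algebra(day 1) before Topology(day 2); Topology(day 2) before Chem(day 4); Networks(day 2) before Chem(day 4); Networks = OS = day 2; Topology = OS = day 2; Chem=day 4 in [day 4,day 4]; Algebra=day 1 in [day 1,day 3]; OS=day 2 in [day 1,day 2].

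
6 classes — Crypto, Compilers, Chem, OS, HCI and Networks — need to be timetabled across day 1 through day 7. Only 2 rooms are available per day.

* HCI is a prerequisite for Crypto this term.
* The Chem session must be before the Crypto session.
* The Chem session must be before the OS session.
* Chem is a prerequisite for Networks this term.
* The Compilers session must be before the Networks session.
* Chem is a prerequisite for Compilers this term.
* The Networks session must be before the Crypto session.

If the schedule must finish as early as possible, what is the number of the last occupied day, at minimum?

4

The precedence chain requires at least 4 distinct days.
With at most 2 per day and 6 classes, at least 3 days are needed.
4 works (last occupied day: day 4): for example Chem -> day 1, Crypto -> day 4, Compilers -> day 2, HCI -> day 1, OS -> day 2, Networks -> day 3.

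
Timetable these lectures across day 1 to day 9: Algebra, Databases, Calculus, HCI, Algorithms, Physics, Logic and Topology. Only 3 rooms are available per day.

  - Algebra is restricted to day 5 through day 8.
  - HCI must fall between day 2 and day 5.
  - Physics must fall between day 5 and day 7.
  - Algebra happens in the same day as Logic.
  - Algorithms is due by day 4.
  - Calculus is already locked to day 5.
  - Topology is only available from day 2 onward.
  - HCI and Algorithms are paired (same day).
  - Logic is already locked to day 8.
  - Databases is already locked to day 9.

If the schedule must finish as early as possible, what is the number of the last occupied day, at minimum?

day 9

With at most 3 per day and 8 lectures, at least 3 days are needed.
Databases can't be placed before day 9, so the schedule must run through at least day 9.
9 works (last occupied day: day 9): for example Calculus in day 5; Physics in day 5; HCI in day 2; Logic in day 8; Algebra in day 8; Algorithms in day 2; Topology in day 2; Databases in day 9.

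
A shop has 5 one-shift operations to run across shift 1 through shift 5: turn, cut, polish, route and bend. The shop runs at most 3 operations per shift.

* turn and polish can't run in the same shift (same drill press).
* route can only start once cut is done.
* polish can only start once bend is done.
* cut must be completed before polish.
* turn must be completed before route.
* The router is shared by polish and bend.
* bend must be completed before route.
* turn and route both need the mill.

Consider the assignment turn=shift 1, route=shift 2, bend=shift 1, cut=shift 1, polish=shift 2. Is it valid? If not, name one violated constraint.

turn must be completed before route — holds.
polish can only start once bend is done — holds.
route can only start once cut is done — holds.
turn and polish can't run in the same shift (same drill press) — holds.
The shop runs at most 3 operations per shift — holds.
bend must be completed before route — holds.
turn and route both need the mill — holds.
The router is shared by polish and bend — holds.
cut must be completed before polish — holds.

Yes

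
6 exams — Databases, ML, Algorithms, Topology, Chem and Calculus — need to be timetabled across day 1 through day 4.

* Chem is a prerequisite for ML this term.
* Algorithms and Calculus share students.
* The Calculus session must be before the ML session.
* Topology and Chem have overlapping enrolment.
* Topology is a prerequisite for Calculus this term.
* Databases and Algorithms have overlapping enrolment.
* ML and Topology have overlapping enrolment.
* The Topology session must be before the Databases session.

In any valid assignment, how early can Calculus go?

Precedence pushes Calculus to at least day 2; downstream work caps Calculus at day 3.
Calculus at day 2 is achievable: Calculus -> day 2; Topology -> day 1; Chem -> day 2; Algorithms -> day 1; Databases -> day 2; ML -> day 3.

day 2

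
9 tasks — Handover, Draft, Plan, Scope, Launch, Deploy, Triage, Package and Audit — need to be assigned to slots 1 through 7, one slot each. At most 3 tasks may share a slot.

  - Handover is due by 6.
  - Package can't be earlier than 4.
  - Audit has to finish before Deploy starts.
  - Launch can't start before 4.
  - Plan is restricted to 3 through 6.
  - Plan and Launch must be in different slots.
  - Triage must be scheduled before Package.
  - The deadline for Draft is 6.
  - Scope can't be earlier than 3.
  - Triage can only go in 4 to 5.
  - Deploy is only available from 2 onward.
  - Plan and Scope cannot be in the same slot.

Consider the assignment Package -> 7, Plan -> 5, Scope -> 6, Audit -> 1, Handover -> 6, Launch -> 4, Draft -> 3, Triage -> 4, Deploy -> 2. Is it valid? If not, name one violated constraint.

Yes

Deploy is only available from 2 onward — holds.
The deadline for Draft is 6 — holds.
Plan is restricted to 3 through 6 — holds.
Scope can't be earlier than 3 — holds.
At most 3 tasks may share a slot — holds.
Triage can only go in 4 to 5 — holds.
Plan and Scope cannot be in the same slot — holds.
Handover is due by 6 — holds.
Audit has to finish before Deploy starts — holds.
Package can't be earlier than 4 — holds.
Plan and Launch must be in different slots — holds.
Launch can't start before 4 — holds.
Triage must be scheduled before Package — holds.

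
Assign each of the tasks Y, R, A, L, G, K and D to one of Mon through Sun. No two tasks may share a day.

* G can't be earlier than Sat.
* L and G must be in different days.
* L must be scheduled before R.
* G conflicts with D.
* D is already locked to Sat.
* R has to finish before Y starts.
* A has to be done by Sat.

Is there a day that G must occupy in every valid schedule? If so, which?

Sun

G's window is Sat–Sun.
D is fixed at Sat, and G can't share a day with D.
So G must be Sun.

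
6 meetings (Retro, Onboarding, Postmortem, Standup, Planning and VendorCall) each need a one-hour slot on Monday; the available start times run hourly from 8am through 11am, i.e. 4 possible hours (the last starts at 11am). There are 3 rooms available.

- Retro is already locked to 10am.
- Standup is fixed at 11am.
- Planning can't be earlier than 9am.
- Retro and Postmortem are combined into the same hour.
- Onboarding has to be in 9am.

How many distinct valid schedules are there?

Splitting on Planning: it can be 9am (4), 10am (3), 11am (4). Listing each branch's schedules as (Retro, Onboarding, Postmortem, Standup, VendorCall):
Planning=9am: (10am,9am,10am,11am,8am) (10am,9am,10am,11am,9am) (10am,9am,10am,11am,10am) (10am,9am,10am,11am,11am) — 4.
Planning=10am: (10am,9am,10am,11am,8am) (10am,9am,10am,11am,9am) (10am,9am,10am,11am,11am) — 3.
Planning=11am: (10am,9am,10am,11am,8am) (10am,9am,10am,11am,9am) (10am,9am,10am,11am,10am) (10am,9am,10am,11am,11am) — 4.
Summing: 4 + 3 + 4 = 11.

11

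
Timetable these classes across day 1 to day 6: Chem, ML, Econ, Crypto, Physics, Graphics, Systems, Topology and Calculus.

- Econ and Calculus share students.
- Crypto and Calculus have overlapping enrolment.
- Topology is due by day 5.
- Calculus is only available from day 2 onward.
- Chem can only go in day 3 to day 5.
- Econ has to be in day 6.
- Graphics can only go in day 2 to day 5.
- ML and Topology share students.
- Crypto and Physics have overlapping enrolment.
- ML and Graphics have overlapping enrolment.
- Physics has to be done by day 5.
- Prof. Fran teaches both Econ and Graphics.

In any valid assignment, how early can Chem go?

Chem is available from day 3; Chem's own window allows nothing later than day 5.
Chem at day 3 is achievable: Physics in day 1, Topology in day 1, Chem in day 3, Graphics in day 2, Systems in day 1, Calculus in day 2, ML in day 3, Econ in day 6, Crypto in day 3.

day 3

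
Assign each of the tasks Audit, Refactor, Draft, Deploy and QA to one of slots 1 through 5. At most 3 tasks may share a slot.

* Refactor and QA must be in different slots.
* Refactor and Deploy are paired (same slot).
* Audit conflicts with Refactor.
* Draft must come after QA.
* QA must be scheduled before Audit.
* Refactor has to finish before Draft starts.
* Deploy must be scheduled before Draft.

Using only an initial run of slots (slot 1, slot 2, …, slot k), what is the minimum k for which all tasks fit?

3

The precedence chain requires at least 2 distinct slots.
With at most 3 per slot and 5 tasks, at least 2 slots are needed.
Could 2 slots be enough, i.e. nothing placed later than 2? No: Draft must come after Deploy (at 1 or later) → {2}; Audit must come after QA (at 1 or later) → {2}; QA must come before Audit (at 2 or earlier) → {1}; Refactor must come before Draft (at 2 or earlier) → {1}; QA can't share with Refactor (1) → nothing is left.
So 2 slots is not enough.
3 works (last occupied slot: 3): for example Audit=3, QA=1, Refactor=2, Draft=3, Deploy=2.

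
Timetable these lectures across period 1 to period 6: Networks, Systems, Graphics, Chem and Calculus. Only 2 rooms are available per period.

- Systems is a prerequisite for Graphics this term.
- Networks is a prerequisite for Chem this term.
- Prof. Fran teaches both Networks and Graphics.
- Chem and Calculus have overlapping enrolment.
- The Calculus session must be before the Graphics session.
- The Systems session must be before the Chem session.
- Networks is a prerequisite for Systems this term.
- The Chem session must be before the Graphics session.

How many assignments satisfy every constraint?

54

Splitting on Networks: it can be period 1 (35), period 2 (15), period 3 (4). Listing each branch's schedules as (Systems, Graphics, Chem, Calculus) by period number:
Networks=period 1: (2,4,3,1) (2,4,3,2) (2,5,3,1) (2,5,3,2) (2,5,3,4) (2,5,4,1) (2,5,4,2) (2,5,4,3) (2,6,3,1) (2,6,3,2) (2,6,3,4) (2,6,3,5) (2,6,4,1) (2,6,4,2) (2,6,4,3) (2,6,4,5) (2,6,5,1) (2,6,5,2) (2,6,5,3) (2,6,5,4) (3,5,4,1) (3,5,4,2) (3,5,4,3) (3,6,4,1) (3,6,4,2) (3,6,4,3) (3,6,4,5) (3,6,5,1) (3,6,5,2) (3,6,5,3) (3,6,5,4) (4,6,5,1) (4,6,5,2) (4,6,5,3) (4,6,5,4) — 35.
Networks=period 2: (3,5,4,1) (3,5,4,2) (3,5,4,3) (3,6,4,1) (3,6,4,2) (3,6,4,3) (3,6,4,5) (3,6,5,1) (3,6,5,2) (3,6,5,3) (3,6,5,4) (4,6,5,1) (4,6,5,2) (4,6,5,3) (4,6,5,4) — 15.
Networks=period 3: (4,6,5,1) (4,6,5,2) (4,6,5,3) (4,6,5,4) — 4.
Summing: 35 + 15 + 4 = 54.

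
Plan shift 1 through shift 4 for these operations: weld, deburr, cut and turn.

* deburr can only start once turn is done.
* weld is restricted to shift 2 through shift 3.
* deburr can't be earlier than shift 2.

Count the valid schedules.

48

Splitting on weld: it can be shift 2 (24), shift 3 (24). Listing each branch's schedules as (deburr, cut, turn) by shift number:
weld=shift 2: (2,1,1) (2,2,1) (2,3,1) (2,4,1) (3,1,1) (3,1,2) (3,2,1) (3,2,2) (3,3,1) (3,3,2) (3,4,1) (3,4,2) (4,1,1) (4,1,2) (4,1,3) (4,2,1) (4,2,2) (4,2,3) (4,3,1) (4,3,2) (4,3,3) (4,4,1) (4,4,2) (4,4,3) — 24.
weld=shift 3: (2,1,1) (2,2,1) (2,3,1) (2,4,1) (3,1,1) (3,1,2) (3,2,1) (3,2,2) (3,3,1) (3,3,2) (3,4,1) (3,4,2) (4,1,1) (4,1,2) (4,1,3) (4,2,1) (4,2,2) (4,2,3) (4,3,1) (4,3,2) (4,3,3) (4,4,1) (4,4,2) (4,4,3) — 24.
Summing: 24 + 24 = 48.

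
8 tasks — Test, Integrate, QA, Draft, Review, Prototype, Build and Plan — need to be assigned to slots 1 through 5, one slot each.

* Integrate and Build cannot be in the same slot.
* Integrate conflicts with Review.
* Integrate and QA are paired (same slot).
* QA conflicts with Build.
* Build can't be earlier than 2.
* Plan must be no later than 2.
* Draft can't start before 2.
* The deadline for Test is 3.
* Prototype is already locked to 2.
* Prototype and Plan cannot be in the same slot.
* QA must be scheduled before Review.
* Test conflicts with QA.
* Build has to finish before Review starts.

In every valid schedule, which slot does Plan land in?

1

Plan's window is 1–2.
Prototype is fixed at 2, and Plan can't share a slot with Prototype.
So Plan must be 1.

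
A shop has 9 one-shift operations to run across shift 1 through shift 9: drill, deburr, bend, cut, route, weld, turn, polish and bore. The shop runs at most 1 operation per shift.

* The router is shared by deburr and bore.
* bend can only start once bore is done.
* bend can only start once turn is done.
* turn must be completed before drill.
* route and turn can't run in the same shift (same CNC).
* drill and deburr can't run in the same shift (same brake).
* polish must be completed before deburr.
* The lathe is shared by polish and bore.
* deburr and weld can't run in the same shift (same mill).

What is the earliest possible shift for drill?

shift 2

Precedence pushes drill to at least shift 2.
drill at shift 2 is achievable: drill=shift 2, polish=shift 5, weld=shift 9, deburr=shift 6, bore=shift 3, bend=shift 4, cut=shift 7, turn=shift 1, route=shift 8.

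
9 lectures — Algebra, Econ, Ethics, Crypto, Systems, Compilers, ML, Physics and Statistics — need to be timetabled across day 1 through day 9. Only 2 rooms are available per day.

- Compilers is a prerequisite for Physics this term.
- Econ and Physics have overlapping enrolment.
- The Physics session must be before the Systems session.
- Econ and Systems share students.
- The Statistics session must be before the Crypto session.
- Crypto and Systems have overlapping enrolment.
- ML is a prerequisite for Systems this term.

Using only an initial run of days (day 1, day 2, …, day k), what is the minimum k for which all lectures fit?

5

The precedence chain requires at least 3 distinct days.
With at most 2 per day and 9 lectures, at least 5 days are needed.
5 works (last occupied day: day 5): for example Systems=day 3, Crypto=day 4, Physics=day 2, Statistics=day 2, Ethics=day 5, Algebra=day 3, ML=day 1, Compilers=day 1, Econ=day 4.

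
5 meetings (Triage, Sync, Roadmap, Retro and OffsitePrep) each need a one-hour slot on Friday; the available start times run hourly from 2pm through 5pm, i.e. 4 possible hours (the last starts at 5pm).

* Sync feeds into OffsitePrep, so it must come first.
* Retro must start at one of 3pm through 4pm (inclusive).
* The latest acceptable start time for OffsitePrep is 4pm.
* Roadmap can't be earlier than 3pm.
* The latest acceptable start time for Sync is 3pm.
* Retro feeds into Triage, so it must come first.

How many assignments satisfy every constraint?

27

Splitting on Triage: it can be 4pm (9), 5pm (18). Listing each branch's schedules as (Sync, Roadmap, Retro, OffsitePrep):
Triage=4pm: (2pm,3pm,3pm,3pm) (2pm,3pm,3pm,4pm) (2pm,4pm,3pm,3pm) (2pm,4pm,3pm,4pm) (2pm,5pm,3pm,3pm) (2pm,5pm,3pm,4pm) (3pm,3pm,3pm,4pm) (3pm,4pm,3pm,4pm) (3pm,5pm,3pm,4pm) — 9.
Triage=5pm: (2pm,3pm,3pm,3pm) (2pm,3pm,3pm,4pm) (2pm,3pm,4pm,3pm) (2pm,3pm,4pm,4pm) (2pm,4pm,3pm,3pm) (2pm,4pm,3pm,4pm) (2pm,4pm,4pm,3pm) (2pm,4pm,4pm,4pm) (2pm,5pm,3pm,3pm) (2pm,5pm,3pm,4pm) (2pm,5pm,4pm,3pm) (2pm,5pm,4pm,4pm) (3pm,3pm,3pm,4pm) (3pm,3pm,4pm,4pm) (3pm,4pm,3pm,4pm) (3pm,4pm,4pm,4pm) (3pm,5pm,3pm,4pm) (3pm,5pm,4pm,4pm) — 18.
Summing: 9 + 18 = 27.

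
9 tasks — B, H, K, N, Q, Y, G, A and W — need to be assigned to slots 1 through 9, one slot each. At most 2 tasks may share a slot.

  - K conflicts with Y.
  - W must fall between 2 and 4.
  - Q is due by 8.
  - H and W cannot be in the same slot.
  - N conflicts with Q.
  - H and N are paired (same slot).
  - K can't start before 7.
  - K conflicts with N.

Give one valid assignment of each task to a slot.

N -> 3, H -> 3, W -> 2, K -> 7, Y -> 2, A -> 4, G -> 4, Q -> 1, B -> 1

Checking: H(3) != W(2); K(7) != N(3); K(7) != Y(2); N(3) != Q(1); H = N = 3; K=7 in [7,9]; W=2 in [2,4]; Q=1 in [1,8]; max 2 per slot (cap 2).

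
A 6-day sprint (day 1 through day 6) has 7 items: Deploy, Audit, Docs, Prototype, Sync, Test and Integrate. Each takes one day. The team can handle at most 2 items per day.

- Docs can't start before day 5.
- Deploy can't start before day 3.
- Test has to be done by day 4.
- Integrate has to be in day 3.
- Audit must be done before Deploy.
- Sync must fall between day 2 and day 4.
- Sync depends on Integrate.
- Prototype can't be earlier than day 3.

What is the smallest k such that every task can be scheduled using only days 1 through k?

The precedence chain requires at least 2 distinct days.
With at most 2 per day and 7 tasks, at least 4 days are needed.
Docs can't be placed before day 5, so the schedule must run through at least day 5.
5 works (last occupied day: day 5): for example Sync in day 4, Prototype in day 4, Deploy in day 3, Docs in day 5, Integrate in day 3, Audit in day 1, Test in day 1.

5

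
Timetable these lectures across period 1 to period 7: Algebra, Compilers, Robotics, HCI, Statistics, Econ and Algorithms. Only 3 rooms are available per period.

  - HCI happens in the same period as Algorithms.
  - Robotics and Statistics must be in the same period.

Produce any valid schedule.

Statistics in period 2, Algebra in period 1, Compilers in period 1, HCI in period 3, Econ in period 1, Algorithms in period 3, Robotics in period 2

Checking: Robotics = Statistics = period 2; HCI = Algorithms = period 3; max 3 per period (cap 3).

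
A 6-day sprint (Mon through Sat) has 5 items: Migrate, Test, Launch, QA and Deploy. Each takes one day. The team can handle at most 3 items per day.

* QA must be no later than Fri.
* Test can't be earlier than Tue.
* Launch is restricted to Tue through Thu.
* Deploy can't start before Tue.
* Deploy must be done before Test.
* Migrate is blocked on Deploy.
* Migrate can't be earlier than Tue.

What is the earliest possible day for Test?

Test is available from Tue; precedence pushes Test to at least Wed.
Test at Wed is achievable: QA in Mon, Test in Wed, Migrate in Wed, Launch in Tue, Deploy in Tue.

Wed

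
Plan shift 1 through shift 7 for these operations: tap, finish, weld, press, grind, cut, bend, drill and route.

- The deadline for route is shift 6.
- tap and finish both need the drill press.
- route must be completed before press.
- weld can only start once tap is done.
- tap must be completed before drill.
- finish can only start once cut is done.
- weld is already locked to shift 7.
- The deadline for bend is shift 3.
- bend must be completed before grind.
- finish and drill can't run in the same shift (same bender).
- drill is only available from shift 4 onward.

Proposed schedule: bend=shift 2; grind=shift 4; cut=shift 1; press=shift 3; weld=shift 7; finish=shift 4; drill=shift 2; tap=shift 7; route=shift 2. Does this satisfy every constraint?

drill is only available from shift 4 onward — violated.
The deadline for route is shift 6 — holds.
weld is already locked to shift 7 — holds.
finish can only start once cut is done — holds.
tap must be completed before drill — violated.
weld can only start once tap is done — violated.
route must be completed before press — holds.
tap and finish both need the drill press — holds.
finish and drill can't run in the same shift (same bender) — holds.
bend must be completed before grind — holds.
The deadline for bend is shift 3 — holds.

Invalid. tap must be completed before drill.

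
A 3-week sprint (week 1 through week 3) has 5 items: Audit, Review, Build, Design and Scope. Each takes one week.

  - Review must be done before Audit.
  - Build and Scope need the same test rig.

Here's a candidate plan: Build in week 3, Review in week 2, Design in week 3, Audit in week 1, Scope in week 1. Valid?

Review must be done before Audit — violated.
Build and Scope need the same test rig — holds.

No — it violates: Review must be done before Audit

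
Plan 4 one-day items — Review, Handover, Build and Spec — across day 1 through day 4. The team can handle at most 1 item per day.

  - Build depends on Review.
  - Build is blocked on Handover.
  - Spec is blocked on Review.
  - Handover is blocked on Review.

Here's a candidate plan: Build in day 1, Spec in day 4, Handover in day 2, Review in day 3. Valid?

No. Build depends on Review is not satisfied.

Handover is blocked on Review — violated.
Build is blocked on Handover — violated.
Spec is blocked on Review — holds.
The team can handle at most 1 item per day — holds.
Build depends on Review — violated.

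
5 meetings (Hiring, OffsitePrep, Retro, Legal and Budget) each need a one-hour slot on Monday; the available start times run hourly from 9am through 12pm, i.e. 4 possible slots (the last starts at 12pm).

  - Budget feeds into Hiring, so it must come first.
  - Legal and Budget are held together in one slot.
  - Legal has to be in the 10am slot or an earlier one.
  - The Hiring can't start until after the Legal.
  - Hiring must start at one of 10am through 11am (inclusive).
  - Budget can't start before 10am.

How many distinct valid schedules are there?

16

Splitting on OffsitePrep: it can be 9am (4), 10am (4), 11am (4), 12pm (4). Listing each branch's schedules as (Hiring, Retro, Legal, Budget):
OffsitePrep=9am: (11am,9am,10am,10am) (11am,10am,10am,10am) (11am,11am,10am,10am) (11am,12pm,10am,10am) — 4.
OffsitePrep=10am: (11am,9am,10am,10am) (11am,10am,10am,10am) (11am,11am,10am,10am) (11am,12pm,10am,10am) — 4.
OffsitePrep=11am: (11am,9am,10am,10am) (11am,10am,10am,10am) (11am,11am,10am,10am) (11am,12pm,10am,10am) — 4.
OffsitePrep=12pm: (11am,9am,10am,10am) (11am,10am,10am,10am) (11am,11am,10am,10am) (11am,12pm,10am,10am) — 4.
Summing: 4 + 4 + 4 + 4 = 16.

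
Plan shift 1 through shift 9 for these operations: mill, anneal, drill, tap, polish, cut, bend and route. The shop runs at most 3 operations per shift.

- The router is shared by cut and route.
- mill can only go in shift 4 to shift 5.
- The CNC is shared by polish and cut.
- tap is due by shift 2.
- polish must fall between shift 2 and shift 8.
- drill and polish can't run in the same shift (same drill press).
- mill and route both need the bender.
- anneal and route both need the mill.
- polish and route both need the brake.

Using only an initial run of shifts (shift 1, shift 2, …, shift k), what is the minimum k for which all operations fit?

4

With at most 3 per shift and 8 operations, at least 3 shifts are needed.
mill can't be placed before shift 4, so the schedule must run through at least shift 4.
4 works (last occupied shift: shift 4): for example cut=shift 4; drill=shift 1; route=shift 3; anneal=shift 1; mill=shift 4; bend=shift 2; tap=shift 1; polish=shift 2.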